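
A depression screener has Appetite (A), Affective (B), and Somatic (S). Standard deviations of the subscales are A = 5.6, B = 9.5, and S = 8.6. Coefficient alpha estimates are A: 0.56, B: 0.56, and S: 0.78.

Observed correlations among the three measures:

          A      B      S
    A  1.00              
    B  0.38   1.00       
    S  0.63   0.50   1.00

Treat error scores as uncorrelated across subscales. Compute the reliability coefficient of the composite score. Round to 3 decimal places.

0.816

Var(A+B+S) = 5.6² + 9.5² + 8.6² + 2·[5.6·9.5·0.38 + 5.6·8.6·0.63 + 9.5·8.6·0.50] = 195.57 + 182.814 = 378.384.
Because errors are independent across components, Cov(Tᵢ,Tⱼ) = Cov(Xᵢ,Xⱼ); the off-diagonal part of the true-score variance is the same as above.
True-score variance = [5.6²·0.56 + 9.5²·0.56 + 8.6²·0.78] + 182.814 = 125.79 + 182.814 = 308.604.
Reliability = 308.604 / 378.384 = 0.816.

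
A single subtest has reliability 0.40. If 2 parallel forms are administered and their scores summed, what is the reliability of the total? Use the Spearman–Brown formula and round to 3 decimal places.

0.571

ρ_k = kρ / (1 + (k−1)ρ) = 2·0.40 / (1 + 1·0.40) = 0.800 / 1.400 = 0.571.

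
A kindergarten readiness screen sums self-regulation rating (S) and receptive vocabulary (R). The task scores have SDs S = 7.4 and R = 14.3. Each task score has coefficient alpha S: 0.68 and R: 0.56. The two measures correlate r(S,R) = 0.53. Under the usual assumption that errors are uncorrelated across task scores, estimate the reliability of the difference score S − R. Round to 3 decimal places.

0.269

Var(S−R) = 7.4² + 14.3² − 2·7.4·14.3·0.53 = 259.25 − 112.169 = 147.081.
Under uncorrelated errors the observed covariances equal the true-score covariances, so only the own-variance terms attenuate.
True-score variance = [7.4²·0.68 + 14.3²·0.56] − 112.169 = 151.751 − 112.169 = 39.582.
Reliability = 39.582 / 147.081 = 0.269.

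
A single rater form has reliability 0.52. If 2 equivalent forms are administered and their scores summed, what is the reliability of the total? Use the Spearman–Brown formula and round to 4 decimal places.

ρ_k = kρ / (1 + (k−1)ρ) = 2·0.52 / (1 + 1·0.52) = 1.040 / 1.520 = 0.6842.

0.6842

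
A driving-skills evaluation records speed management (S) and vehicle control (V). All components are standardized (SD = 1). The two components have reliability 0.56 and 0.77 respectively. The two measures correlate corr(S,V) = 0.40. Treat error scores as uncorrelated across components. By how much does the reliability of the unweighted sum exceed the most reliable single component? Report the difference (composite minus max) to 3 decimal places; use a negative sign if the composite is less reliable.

Var(sum) = 2 + 0.8 = 2.8; true-score variance = 1.33 + 0.8 = 2.13; composite reliability = 0.7607.
Max component reliability = 0.7700.
Difference = 0.7607 − 0.7700 = -0.009.

-0.009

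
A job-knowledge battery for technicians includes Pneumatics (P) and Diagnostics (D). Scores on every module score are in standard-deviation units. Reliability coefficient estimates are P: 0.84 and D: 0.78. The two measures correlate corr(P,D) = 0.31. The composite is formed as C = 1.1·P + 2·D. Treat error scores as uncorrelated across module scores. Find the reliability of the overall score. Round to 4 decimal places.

0.8367

Var(C) = 1.1² + 2² + 2·[2.2·0.31] = 5.21 + 1.364 = 6.574.
Under uncorrelated errors the observed covariances equal the true-score covariances, so only the own-variance terms attenuate.
True-score variance = [1.1²·0.84 + 2²·0.78] + 1.364 = 4.1364 + 1.364 = 5.5004.
Reliability = 5.5004 / 6.574 = 0.8367.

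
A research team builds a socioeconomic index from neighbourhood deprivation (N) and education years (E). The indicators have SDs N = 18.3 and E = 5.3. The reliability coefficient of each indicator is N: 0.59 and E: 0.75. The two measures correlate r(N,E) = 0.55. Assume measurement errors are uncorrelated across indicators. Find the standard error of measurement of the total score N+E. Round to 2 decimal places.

12.01

Var(total) = 362.98 + 106.689 = 469.669.
True-score variance = 218.653 + 106.689 = 325.342, so reliability = 0.6927.
Error variance = 469.669 − 325.342 = 144.327; SEM = √144.327 = 12.01.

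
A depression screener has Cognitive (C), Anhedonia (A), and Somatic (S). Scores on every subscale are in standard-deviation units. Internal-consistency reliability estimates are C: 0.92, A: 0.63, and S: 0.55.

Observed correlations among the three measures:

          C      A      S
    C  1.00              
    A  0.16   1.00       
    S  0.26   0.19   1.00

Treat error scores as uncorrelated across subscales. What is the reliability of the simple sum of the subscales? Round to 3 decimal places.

Var(C+A+S) = 3 + 2·[0.16 + 0.26 + 0.19] = 3 + 1.22 = 4.22.
Under uncorrelated errors the observed covariances equal the true-score covariances, so only the own-variance terms attenuate.
True-score variance = [0.92 + 0.63 + 0.55] + 1.22 = 2.1 + 1.22 = 3.32.
Reliability = 3.32 / 4.22 = 0.787.

0.787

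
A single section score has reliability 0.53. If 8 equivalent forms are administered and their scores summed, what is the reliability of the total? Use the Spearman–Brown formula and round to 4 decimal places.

ρ_k = kρ / (1 + (k−1)ρ) = 8·0.53 / (1 + 7·0.53) = 4.240 / 4.710 = 0.9002.

0.9002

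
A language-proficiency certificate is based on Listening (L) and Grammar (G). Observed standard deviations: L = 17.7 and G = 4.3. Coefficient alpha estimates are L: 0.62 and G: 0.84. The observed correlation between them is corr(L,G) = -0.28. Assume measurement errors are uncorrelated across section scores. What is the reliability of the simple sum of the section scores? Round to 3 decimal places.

0.578

Var(L+G) = 17.7² + 4.3² + 2·[17.7·4.3·(-0.28)] = 331.78 − 42.6216 = 289.158.
With uncorrelated errors the cross-covariances are all true-score covariance, so they carry over unchanged; only the diagonal terms shrink to ρᵢσᵢ².
True-score variance = [17.7²·0.62 + 4.3²·0.84] − 42.6216 = 209.771 − 42.6216 = 167.15.
Reliability = 167.15 / 289.158 = 0.578.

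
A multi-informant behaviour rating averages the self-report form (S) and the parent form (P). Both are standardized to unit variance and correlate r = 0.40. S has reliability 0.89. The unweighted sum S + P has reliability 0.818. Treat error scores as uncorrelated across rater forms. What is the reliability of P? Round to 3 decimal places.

0.600

Var(S+P) = 2 + 2·0.40 = 2.800.
True-score variance = ρ_S + ρ_P + 2·0.40, so 0.818 = (0.89 + ρ_P + 0.80) / 2.800.
ρ_P = 0.818·2.800 − 0.89 − 0.80 = 0.600.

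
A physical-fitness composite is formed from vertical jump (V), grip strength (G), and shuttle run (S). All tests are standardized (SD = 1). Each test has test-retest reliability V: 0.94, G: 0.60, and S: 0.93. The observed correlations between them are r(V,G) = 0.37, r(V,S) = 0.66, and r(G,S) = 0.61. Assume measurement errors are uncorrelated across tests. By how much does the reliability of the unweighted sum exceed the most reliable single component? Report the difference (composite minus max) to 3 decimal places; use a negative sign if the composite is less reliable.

-0.024

Var(sum) = 3 + 3.28 = 6.28; true-score variance = 2.47 + 3.28 = 5.75; composite reliability = 0.9156.
Max component reliability = 0.9400.
Difference = 0.9156 − 0.9400 = -0.024.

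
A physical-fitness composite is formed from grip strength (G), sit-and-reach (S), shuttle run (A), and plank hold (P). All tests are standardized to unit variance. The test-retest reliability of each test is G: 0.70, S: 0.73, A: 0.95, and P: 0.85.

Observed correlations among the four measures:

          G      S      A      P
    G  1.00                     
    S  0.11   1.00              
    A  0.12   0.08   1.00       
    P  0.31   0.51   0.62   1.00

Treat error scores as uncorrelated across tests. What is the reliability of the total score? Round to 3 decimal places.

0.897

Var(G+S+A+P) = 4 + 2·[0.11 + 0.12 + 0.31 + 0.08 + 0.51 + 0.62] = 4 + 3.5 = 7.5.
Under uncorrelated errors the observed covariances equal the true-score covariances, so only the own-variance terms attenuate.
True-score variance = [0.70 + 0.73 + 0.95 + 0.85] + 3.5 = 3.23 + 3.5 = 6.73.
Reliability = 6.73 / 7.5 = 0.897.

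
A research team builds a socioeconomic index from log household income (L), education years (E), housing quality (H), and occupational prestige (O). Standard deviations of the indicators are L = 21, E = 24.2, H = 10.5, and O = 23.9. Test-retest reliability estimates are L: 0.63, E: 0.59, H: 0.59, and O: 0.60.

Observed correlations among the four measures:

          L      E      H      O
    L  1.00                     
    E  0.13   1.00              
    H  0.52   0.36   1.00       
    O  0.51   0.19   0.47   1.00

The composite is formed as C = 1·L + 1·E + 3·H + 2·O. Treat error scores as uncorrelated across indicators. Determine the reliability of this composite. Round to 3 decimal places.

Var(C) = 21² + 24.2² + 3²·10.5² + 2²·23.9² + 2·[21·24.2·0.13 + 3·21·10.5·0.52 + 2·21·23.9·0.51 + 3·24.2·10.5·0.36 + 2·24.2·23.9·0.19 + 6·10.5·23.9·0.47] = 4303.73 + 4247.75 = 8551.48.
With uncorrelated errors the cross-covariances are all true-score covariance, so they carry over unchanged; only the diagonal terms shrink to ρᵢσᵢ².
True-score variance = [21²·0.63 + 24.2²·0.59 + 3²·10.5²·0.59 + 2²·23.9²·0.60] + 4247.75 = 2579.69 + 4247.75 = 6827.44.
Reliability = 6827.44 / 8551.48 = 0.798.

0.798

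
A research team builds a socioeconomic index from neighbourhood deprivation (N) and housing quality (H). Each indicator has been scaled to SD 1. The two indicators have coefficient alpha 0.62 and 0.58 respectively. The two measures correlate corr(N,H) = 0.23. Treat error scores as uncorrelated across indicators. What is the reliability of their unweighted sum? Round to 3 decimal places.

0.675

Var(N+H) = 2 + 2·[0.23] = 2 + 0.46 = 2.46.
Because errors are independent across components, Cov(Tᵢ,Tⱼ) = Cov(Xᵢ,Xⱼ); the off-diagonal part of the true-score variance is the same as above.
True-score variance = [0.62 + 0.58] + 0.46 = 1.2 + 0.46 = 1.66.
Reliability = 1.66 / 2.46 = 0.675.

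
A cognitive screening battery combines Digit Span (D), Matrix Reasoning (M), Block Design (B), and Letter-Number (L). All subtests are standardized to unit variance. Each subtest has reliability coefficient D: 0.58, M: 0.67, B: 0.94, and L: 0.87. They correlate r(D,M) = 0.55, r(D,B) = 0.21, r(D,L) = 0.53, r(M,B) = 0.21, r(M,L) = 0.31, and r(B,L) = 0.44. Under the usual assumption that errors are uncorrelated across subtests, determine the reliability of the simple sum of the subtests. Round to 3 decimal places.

Var(D+M+B+L) = 4 + 2·[0.55 + 0.21 + 0.53 + 0.21 + 0.31 + 0.44] = 4 + 4.5 = 8.5.
With uncorrelated errors the cross-covariances are all true-score covariance, so they carry over unchanged; only the diagonal terms shrink to ρᵢσᵢ².
True-score variance = [0.58 + 0.67 + 0.94 + 0.87] + 4.5 = 3.06 + 4.5 = 7.56.
Reliability = 7.56 / 8.5 = 0.889.

0.889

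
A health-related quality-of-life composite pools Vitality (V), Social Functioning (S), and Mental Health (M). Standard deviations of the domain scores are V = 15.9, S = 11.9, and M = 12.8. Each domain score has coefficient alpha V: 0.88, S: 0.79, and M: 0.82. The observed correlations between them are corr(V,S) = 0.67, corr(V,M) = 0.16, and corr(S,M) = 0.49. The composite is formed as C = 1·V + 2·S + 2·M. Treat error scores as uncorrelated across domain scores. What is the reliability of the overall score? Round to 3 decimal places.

0.901

Var(C) = 15.9² + 2²·11.9² + 2²·12.8² + 2·[2·15.9·11.9·0.67 + 2·15.9·12.8·0.16 + 4·11.9·12.8·0.49] = 1474.61 + 1234.43 = 2709.04.
With uncorrelated errors the cross-covariances are all true-score covariance, so they carry over unchanged; only the diagonal terms shrink to ρᵢσᵢ².
True-score variance = [15.9²·0.88 + 2²·11.9²·0.79 + 2²·12.8²·0.82] + 1234.43 = 1207.36 + 1234.43 = 2441.79.
Reliability = 2441.79 / 2709.04 = 0.901.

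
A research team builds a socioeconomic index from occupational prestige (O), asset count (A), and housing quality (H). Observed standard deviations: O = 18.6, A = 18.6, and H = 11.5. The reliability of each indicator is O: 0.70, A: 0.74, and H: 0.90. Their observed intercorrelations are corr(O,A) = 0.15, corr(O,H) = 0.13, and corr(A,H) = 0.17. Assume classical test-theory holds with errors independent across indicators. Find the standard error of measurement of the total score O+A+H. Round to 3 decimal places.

14.386

Var(total) = 824.17 + 232.128 = 1056.3.
True-score variance = 617.207 + 232.128 = 849.335, so reliability = 0.8041.
Error variance = 1056.3 − 849.335 = 206.963; SEM = √206.963 = 14.386.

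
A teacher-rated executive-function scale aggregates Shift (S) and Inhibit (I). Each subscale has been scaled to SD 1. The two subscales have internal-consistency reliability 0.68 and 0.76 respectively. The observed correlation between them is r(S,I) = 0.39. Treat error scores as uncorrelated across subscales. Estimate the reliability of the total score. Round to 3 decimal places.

Var(S+I) = 2 + 2·[0.39] = 2 + 0.78 = 2.78.
Under uncorrelated errors the observed covariances equal the true-score covariances, so only the own-variance terms attenuate.
True-score variance = [0.68 + 0.76] + 0.78 = 1.44 + 0.78 = 2.22.
Reliability = 2.22 / 2.78 = 0.799.

0.799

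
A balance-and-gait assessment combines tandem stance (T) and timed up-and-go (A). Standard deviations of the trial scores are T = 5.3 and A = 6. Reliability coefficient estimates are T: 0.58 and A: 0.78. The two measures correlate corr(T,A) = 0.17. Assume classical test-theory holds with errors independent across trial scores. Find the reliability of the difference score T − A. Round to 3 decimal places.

Var(T−A) = 5.3² + 6² − 2·5.3·6·0.17 = 64.09 − 10.812 = 53.278.
Because errors are independent across components, Cov(Tᵢ,Tⱼ) = Cov(Xᵢ,Xⱼ); the off-diagonal part of the true-score variance is the same as above.
True-score variance = [5.3²·0.58 + 6²·0.78] − 10.812 = 44.3722 − 10.812 = 33.5602.
Reliability = 33.5602 / 53.278 = 0.630.

0.630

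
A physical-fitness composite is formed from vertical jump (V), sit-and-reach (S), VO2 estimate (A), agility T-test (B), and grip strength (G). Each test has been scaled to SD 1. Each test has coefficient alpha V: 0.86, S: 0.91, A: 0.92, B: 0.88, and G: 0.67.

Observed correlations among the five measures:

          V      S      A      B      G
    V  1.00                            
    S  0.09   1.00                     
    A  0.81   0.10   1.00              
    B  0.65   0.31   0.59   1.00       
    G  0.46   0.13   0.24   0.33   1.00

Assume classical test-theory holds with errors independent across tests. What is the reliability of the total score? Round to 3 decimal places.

0.939

Var(V+S+A+B+G) = 5 + 2·[0.09 + 0.81 + 0.65 + 0.46 + 0.10 + 0.31 + 0.13 + 0.59 + 0.24 + 0.33] = 5 + 7.42 = 12.42.
With uncorrelated errors the cross-covariances are all true-score covariance, so they carry over unchanged; only the diagonal terms shrink to ρᵢσᵢ².
True-score variance = [0.86 + 0.91 + 0.92 + 0.88 + 0.67] + 7.42 = 4.24 + 7.42 = 11.66.
Reliability = 11.66 / 12.42 = 0.939.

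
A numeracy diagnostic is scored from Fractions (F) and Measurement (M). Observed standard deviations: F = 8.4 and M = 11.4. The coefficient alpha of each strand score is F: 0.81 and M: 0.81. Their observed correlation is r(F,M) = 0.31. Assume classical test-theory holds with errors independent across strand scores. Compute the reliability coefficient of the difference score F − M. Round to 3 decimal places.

0.730

Var(F−M) = 8.4² + 11.4² − 2·8.4·11.4·0.31 = 200.52 − 59.3712 = 141.149.
With uncorrelated errors the cross-covariances are all true-score covariance, so they carry over unchanged; only the diagonal terms shrink to ρᵢσᵢ².
True-score variance = [8.4²·0.81 + 11.4²·0.81] − 59.3712 = 162.421 − 59.3712 = 103.05.
Reliability = 103.05 / 141.149 = 0.730.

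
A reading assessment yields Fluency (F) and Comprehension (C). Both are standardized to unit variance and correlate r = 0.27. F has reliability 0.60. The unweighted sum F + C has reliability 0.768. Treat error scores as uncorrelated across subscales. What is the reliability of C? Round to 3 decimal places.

Var(F+C) = 2 + 2·0.27 = 2.540.
True-score variance = ρ_F + ρ_C + 2·0.27, so 0.768 = (0.60 + ρ_C + 0.54) / 2.540.
ρ_C = 0.768·2.540 − 0.60 − 0.54 = 0.811.

0.811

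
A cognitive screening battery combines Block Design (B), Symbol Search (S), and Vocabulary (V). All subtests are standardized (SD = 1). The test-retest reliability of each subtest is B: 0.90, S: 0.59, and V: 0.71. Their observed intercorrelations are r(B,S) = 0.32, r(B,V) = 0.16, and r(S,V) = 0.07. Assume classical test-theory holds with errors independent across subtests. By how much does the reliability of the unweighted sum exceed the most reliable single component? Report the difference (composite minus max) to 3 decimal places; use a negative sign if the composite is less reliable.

Var(sum) = 3 + 1.1 = 4.1; true-score variance = 2.2 + 1.1 = 3.3; composite reliability = 0.8049.
Max component reliability = 0.9000.
Difference = 0.8049 − 0.9000 = -0.095.

-0.095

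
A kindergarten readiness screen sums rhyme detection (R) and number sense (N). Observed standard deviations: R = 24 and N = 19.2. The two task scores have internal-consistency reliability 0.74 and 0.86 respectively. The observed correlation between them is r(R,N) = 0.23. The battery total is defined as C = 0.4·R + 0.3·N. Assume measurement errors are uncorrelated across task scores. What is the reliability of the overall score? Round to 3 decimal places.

0.810

Var(C) = 0.4²·24² + 0.3²·19.2² + 2·[0.12·24·19.2·0.23] = 125.338 + 25.4362 = 150.774.
With uncorrelated errors the cross-covariances are all true-score covariance, so they carry over unchanged; only the diagonal terms shrink to ρᵢσᵢ².
True-score variance = [0.4²·24²·0.74 + 0.3²·19.2²·0.86] + 25.4362 = 96.7311 + 25.4362 = 122.167.
Reliability = 122.167 / 150.774 = 0.810.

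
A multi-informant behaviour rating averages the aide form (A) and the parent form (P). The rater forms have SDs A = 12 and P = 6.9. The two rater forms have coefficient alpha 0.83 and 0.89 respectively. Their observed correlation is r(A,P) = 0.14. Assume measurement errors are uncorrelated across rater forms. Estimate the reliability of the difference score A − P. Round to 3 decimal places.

0.824

Var(A−P) = 12² + 6.9² − 2·12·6.9·0.14 = 191.61 − 23.184 = 168.426.
Because errors are independent across components, Cov(Tᵢ,Tⱼ) = Cov(Xᵢ,Xⱼ); the off-diagonal part of the true-score variance is the same as above.
True-score variance = [12²·0.83 + 6.9²·0.89] − 23.184 = 161.893 − 23.184 = 138.709.
Reliability = 138.709 / 168.426 = 0.824.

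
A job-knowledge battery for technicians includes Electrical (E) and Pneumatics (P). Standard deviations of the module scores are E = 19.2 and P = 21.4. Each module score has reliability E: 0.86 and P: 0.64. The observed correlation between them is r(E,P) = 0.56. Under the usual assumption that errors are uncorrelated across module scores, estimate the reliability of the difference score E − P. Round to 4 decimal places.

0.4092

Var(E−P) = 19.2² + 21.4² − 2·19.2·21.4·0.56 = 826.6 − 460.186 = 366.414.
Under uncorrelated errors the observed covariances equal the true-score covariances, so only the own-variance terms attenuate.
True-score variance = [19.2²·0.86 + 21.4²·0.64] − 460.186 = 610.125 − 460.186 = 149.939.
Reliability = 149.939 / 366.414 = 0.4092.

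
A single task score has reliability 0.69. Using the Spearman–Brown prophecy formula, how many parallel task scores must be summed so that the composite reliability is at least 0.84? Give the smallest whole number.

k ≥ ρ*(1−ρ₁)/(ρ₁(1−ρ*)) = 0.84·0.31 / (0.69·0.16) = 2.359.
Smallest integer k = 3.

3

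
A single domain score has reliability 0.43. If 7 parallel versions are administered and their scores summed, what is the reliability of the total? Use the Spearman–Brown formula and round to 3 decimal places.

0.841

ρ_k = kρ / (1 + (k−1)ρ) = 7·0.43 / (1 + 6·0.43) = 3.010 / 3.580 = 0.841.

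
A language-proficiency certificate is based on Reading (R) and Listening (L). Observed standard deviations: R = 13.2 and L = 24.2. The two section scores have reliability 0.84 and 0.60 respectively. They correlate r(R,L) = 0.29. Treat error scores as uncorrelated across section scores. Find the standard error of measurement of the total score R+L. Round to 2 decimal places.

16.19

Var(total) = 759.88 + 185.275 = 945.155.
True-score variance = 497.746 + 185.275 = 683.021, so reliability = 0.7227.
Error variance = 945.155 − 683.021 = 262.134; SEM = √262.134 = 16.19.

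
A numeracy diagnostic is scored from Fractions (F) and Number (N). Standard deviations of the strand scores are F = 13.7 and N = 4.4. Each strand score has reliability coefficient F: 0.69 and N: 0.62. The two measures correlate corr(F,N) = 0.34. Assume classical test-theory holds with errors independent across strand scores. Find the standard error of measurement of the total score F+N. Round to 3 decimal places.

Var(total) = 207.05 + 40.9904 = 248.04.
True-score variance = 141.509 + 40.9904 = 182.5, so reliability = 0.7358.
Error variance = 248.04 − 182.5 = 65.5407; SEM = √65.5407 = 8.096.

8.096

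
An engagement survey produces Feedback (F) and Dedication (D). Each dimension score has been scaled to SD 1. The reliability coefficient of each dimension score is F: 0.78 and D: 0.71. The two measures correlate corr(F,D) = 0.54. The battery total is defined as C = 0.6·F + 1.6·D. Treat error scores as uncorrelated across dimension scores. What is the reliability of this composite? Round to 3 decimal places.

0.792

Var(C) = 0.6² + 1.6² + 2·[0.96·0.54] = 2.92 + 1.0368 = 3.9568.
Under uncorrelated errors the observed covariances equal the true-score covariances, so only the own-variance terms attenuate.
True-score variance = [0.6²·0.78 + 1.6²·0.71] + 1.0368 = 2.0984 + 1.0368 = 3.1352.
Reliability = 3.1352 / 3.9568 = 0.792.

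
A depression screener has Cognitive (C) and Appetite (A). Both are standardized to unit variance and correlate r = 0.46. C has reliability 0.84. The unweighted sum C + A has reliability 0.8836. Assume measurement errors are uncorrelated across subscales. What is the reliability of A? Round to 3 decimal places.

Var(C+A) = 2 + 2·0.46 = 2.920.
True-score variance = ρ_C + ρ_A + 2·0.46, so 0.8836 = (0.84 + ρ_A + 0.92) / 2.920.
ρ_A = 0.8836·2.920 − 0.84 − 0.92 = 0.820.

0.820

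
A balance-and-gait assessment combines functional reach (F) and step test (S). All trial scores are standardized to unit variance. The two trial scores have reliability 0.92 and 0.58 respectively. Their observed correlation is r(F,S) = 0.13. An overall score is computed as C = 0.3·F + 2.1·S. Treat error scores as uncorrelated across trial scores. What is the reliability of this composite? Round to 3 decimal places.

Var(C) = 0.3² + 2.1² + 2·[0.63·0.13] = 4.5 + 0.1638 = 4.6638.
With uncorrelated errors the cross-covariances are all true-score covariance, so they carry over unchanged; only the diagonal terms shrink to ρᵢσᵢ².
True-score variance = [0.3²·0.92 + 2.1²·0.58] + 0.1638 = 2.6406 + 0.1638 = 2.8044.
Reliability = 2.8044 / 4.6638 = 0.601.

0.601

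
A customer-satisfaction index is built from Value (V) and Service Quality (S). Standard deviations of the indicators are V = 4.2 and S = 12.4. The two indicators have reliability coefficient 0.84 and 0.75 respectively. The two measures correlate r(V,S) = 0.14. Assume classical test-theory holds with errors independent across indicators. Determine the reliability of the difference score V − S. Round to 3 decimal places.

Var(V−S) = 4.2² + 12.4² − 2·4.2·12.4·0.14 = 171.4 − 14.5824 = 156.818.
Because errors are independent across components, Cov(Tᵢ,Tⱼ) = Cov(Xᵢ,Xⱼ); the off-diagonal part of the true-score variance is the same as above.
True-score variance = [4.2²·0.84 + 12.4²·0.75] − 14.5824 = 130.138 − 14.5824 = 115.555.
Reliability = 115.555 / 156.818 = 0.737.

0.737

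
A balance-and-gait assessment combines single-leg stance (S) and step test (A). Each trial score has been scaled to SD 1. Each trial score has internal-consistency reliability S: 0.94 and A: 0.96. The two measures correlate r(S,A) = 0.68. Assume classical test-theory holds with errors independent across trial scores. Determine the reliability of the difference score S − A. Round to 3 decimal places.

Var(S−A) = 1 + 1 − 2·0.68 = 2 − 1.36 = 0.64.
Under uncorrelated errors the observed covariances equal the true-score covariances, so only the own-variance terms attenuate.
True-score variance = [0.94 + 0.96] − 1.36 = 1.9 − 1.36 = 0.54.
Reliability = 0.54 / 0.64 = 0.844.

0.844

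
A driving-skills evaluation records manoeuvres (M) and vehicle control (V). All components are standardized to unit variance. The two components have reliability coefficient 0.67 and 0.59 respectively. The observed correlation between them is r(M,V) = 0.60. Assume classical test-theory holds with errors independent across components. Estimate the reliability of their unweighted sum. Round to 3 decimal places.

0.769

Var(M+V) = 2 + 2·[0.60] = 2 + 1.2 = 3.2.
Because errors are independent across components, Cov(Tᵢ,Tⱼ) = Cov(Xᵢ,Xⱼ); the off-diagonal part of the true-score variance is the same as above.
True-score variance = [0.67 + 0.59] + 1.2 = 1.26 + 1.2 = 2.46.
Reliability = 2.46 / 3.2 = 0.769.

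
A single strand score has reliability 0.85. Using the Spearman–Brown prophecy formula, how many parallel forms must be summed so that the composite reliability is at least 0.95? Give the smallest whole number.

4

k ≥ ρ*(1−ρ₁)/(ρ₁(1−ρ*)) = 0.95·0.15 / (0.85·0.05) = 3.353.
Smallest integer k = 4.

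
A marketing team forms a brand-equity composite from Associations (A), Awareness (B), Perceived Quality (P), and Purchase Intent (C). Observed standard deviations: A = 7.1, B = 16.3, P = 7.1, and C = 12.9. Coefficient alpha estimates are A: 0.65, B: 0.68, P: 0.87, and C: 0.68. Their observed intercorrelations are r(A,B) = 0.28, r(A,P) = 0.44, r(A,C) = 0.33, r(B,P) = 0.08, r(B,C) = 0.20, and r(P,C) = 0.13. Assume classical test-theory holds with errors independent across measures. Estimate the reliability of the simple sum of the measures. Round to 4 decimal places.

0.8040

Var(A+B+P+C) = 7.1² + 16.3² + 7.1² + 12.9² + 2·[7.1·16.3·0.28 + 7.1·7.1·0.44 + 7.1·12.9·0.33 + 16.3·7.1·0.08 + 16.3·12.9·0.20 + 7.1·12.9·0.13] = 532.92 + 296.057 = 828.977.
Because errors are independent across components, Cov(Tᵢ,Tⱼ) = Cov(Xᵢ,Xⱼ); the off-diagonal part of the true-score variance is the same as above.
True-score variance = [7.1²·0.65 + 16.3²·0.68 + 7.1²·0.87 + 12.9²·0.68] + 296.057 = 370.451 + 296.057 = 666.508.
Reliability = 666.508 / 828.977 = 0.8040.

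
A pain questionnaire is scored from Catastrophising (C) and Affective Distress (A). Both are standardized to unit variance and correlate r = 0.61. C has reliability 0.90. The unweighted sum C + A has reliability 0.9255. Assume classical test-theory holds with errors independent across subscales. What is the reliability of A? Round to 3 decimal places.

Var(C+A) = 2 + 2·0.61 = 3.220.
True-score variance = ρ_C + ρ_A + 2·0.61, so 0.9255 = (0.90 + ρ_A + 1.22) / 3.220.
ρ_A = 0.9255·3.220 − 0.90 − 1.22 = 0.860.

0.860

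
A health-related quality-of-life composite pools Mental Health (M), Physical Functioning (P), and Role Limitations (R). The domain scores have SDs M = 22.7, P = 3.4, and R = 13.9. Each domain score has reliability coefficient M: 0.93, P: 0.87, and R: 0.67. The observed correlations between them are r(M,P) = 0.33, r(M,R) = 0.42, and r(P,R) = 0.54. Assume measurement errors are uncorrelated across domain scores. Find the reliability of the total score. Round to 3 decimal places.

Var(M+P+R) = 22.7² + 3.4² + 13.9² + 2·[22.7·3.4·0.33 + 22.7·13.9·0.42 + 3.4·13.9·0.54] = 720.06 + 367.025 = 1087.08.
Because errors are independent across components, Cov(Tᵢ,Tⱼ) = Cov(Xᵢ,Xⱼ); the off-diagonal part of the true-score variance is the same as above.
True-score variance = [22.7²·0.93 + 3.4²·0.87 + 13.9²·0.67] + 367.025 = 618.728 + 367.025 = 985.752.
Reliability = 985.752 / 1087.08 = 0.907.

0.907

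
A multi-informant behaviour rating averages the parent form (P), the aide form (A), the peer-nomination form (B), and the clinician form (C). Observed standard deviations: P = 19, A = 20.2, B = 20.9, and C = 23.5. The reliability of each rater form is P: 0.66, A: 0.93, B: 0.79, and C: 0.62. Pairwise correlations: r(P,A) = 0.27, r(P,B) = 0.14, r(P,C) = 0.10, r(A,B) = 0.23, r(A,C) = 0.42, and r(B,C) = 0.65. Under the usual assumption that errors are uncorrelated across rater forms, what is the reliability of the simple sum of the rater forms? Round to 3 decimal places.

0.867

Var(P+A+B+C) = 19² + 20.2² + 20.9² + 23.5² + 2·[19·20.2·0.27 + 19·20.9·0.14 + 19·23.5·0.10 + 20.2·20.9·0.23 + 20.2·23.5·0.42 + 20.9·23.5·0.65] = 1758.1 + 1639.19 = 3397.29.
Because errors are independent across components, Cov(Tᵢ,Tⱼ) = Cov(Xᵢ,Xⱼ); the off-diagonal part of the true-score variance is the same as above.
True-score variance = [19²·0.66 + 20.2²·0.93 + 20.9²·0.79 + 23.5²·0.62] + 1639.19 = 1305.21 + 1639.19 = 2944.4.
Reliability = 2944.4 / 3397.29 = 0.867.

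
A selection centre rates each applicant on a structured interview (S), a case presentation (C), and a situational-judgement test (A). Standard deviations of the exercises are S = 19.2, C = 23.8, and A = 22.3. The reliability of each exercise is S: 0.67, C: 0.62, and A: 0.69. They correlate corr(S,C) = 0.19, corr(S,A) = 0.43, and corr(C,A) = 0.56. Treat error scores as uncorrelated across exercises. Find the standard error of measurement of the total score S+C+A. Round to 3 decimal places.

22.160

Var(total) = 1432.37 + 1136.29 = 2568.66.
True-score variance = 941.312 + 1136.29 = 2077.6, so reliability = 0.8088.
Error variance = 2568.66 − 2077.6 = 491.058; SEM = √491.058 = 22.160.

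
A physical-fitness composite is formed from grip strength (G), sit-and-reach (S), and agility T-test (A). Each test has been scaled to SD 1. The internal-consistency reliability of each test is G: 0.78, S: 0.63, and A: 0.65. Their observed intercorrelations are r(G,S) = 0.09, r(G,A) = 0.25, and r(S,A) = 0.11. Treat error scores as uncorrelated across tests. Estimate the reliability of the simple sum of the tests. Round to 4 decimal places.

0.7590

Var(G+S+A) = 3 + 2·[0.09 + 0.25 + 0.11] = 3 + 0.9 = 3.9.
Because errors are independent across components, Cov(Tᵢ,Tⱼ) = Cov(Xᵢ,Xⱼ); the off-diagonal part of the true-score variance is the same as above.
True-score variance = [0.78 + 0.63 + 0.65] + 0.9 = 2.06 + 0.9 = 2.96.
Reliability = 2.96 / 3.9 = 0.7590.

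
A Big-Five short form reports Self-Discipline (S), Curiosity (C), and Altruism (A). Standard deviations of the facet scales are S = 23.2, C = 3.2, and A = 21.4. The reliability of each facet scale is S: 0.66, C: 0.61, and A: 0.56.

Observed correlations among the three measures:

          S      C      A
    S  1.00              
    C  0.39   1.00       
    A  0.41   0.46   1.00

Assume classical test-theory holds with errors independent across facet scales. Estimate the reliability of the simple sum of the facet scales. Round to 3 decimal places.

0.747

Var(S+C+A) = 23.2² + 3.2² + 21.4² + 2·[23.2·3.2·0.39 + 23.2·21.4·0.41 + 3.2·21.4·0.46] = 1006.44 + 528.022 = 1534.46.
With uncorrelated errors the cross-covariances are all true-score covariance, so they carry over unchanged; only the diagonal terms shrink to ρᵢσᵢ².
True-score variance = [23.2²·0.66 + 3.2²·0.61 + 21.4²·0.56] + 528.022 = 617.942 + 528.022 = 1145.96.
Reliability = 1145.96 / 1534.46 = 0.747.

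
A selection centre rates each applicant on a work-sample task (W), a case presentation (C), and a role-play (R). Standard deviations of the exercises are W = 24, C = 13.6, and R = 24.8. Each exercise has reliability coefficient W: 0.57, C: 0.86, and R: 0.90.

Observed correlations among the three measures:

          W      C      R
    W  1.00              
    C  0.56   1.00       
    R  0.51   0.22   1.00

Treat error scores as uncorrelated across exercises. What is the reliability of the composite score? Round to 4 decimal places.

Var(W+C+R) = 24² + 13.6² + 24.8² + 2·[24·13.6·0.56 + 24·24.8·0.51 + 13.6·24.8·0.22] = 1376 + 1121.08 = 2497.08.
Under uncorrelated errors the observed covariances equal the true-score covariances, so only the own-variance terms attenuate.
True-score variance = [24²·0.57 + 13.6²·0.86 + 24.8²·0.90] + 1121.08 = 1040.92 + 1121.08 = 2162.
Reliability = 2162 / 2497.08 = 0.8658.

0.8658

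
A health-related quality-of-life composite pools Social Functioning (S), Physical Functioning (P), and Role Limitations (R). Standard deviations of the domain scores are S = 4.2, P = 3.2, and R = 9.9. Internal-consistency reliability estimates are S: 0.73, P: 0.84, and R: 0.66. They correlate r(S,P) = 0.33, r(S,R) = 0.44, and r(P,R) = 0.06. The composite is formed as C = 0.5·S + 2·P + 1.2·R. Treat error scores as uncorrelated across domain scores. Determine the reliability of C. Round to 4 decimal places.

0.7539

Var(C) = 0.5²·4.2² + 2²·3.2² + 1.2²·9.9² + 2·[4.2·3.2·0.33 + 0.6·4.2·9.9·0.44 + 2.4·3.2·9.9·0.06] = 186.504 + 39.9485 = 226.453.
With uncorrelated errors the cross-covariances are all true-score covariance, so they carry over unchanged; only the diagonal terms shrink to ρᵢσᵢ².
True-score variance = [0.5²·4.2²·0.73 + 2²·3.2²·0.84 + 1.2²·9.9²·0.66] + 39.9485 = 130.774 + 39.9485 = 170.723.
Reliability = 170.723 / 226.453 = 0.7539.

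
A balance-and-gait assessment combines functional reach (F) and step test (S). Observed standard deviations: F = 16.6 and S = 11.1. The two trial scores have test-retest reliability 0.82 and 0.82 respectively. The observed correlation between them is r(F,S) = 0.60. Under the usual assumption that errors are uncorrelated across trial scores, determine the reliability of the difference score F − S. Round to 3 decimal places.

0.596

Var(F−S) = 16.6² + 11.1² − 2·16.6·11.1·0.60 = 398.77 − 221.112 = 177.658.
Because errors are independent across components, Cov(Tᵢ,Tⱼ) = Cov(Xᵢ,Xⱼ); the off-diagonal part of the true-score variance is the same as above.
True-score variance = [16.6²·0.82 + 11.1²·0.82] − 221.112 = 326.991 − 221.112 = 105.879.
Reliability = 105.879 / 177.658 = 0.596.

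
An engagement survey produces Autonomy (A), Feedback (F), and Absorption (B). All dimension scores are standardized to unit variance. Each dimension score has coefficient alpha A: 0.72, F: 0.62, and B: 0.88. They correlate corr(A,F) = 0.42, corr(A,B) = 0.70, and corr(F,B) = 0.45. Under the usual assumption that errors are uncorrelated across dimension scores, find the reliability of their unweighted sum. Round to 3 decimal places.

0.873

Var(A+F+B) = 3 + 2·[0.42 + 0.70 + 0.45] = 3 + 3.14 = 6.14.
With uncorrelated errors the cross-covariances are all true-score covariance, so they carry over unchanged; only the diagonal terms shrink to ρᵢσᵢ².
True-score variance = [0.72 + 0.62 + 0.88] + 3.14 = 2.22 + 3.14 = 5.36.
Reliability = 5.36 / 6.14 = 0.873.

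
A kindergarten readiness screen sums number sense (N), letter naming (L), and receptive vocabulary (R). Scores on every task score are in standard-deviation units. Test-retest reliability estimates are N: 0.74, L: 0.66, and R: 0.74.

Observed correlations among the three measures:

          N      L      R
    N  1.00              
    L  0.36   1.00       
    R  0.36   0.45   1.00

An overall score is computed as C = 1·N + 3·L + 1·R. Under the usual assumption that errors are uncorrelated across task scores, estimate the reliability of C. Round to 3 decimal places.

0.784

Var(C) = 1 + 3² + 1 + 2·[3·0.36 + 0.36 + 3·0.45] = 11 + 5.58 = 16.58.
Because errors are independent across components, Cov(Tᵢ,Tⱼ) = Cov(Xᵢ,Xⱼ); the off-diagonal part of the true-score variance is the same as above.
True-score variance = [0.74 + 3²·0.66 + 0.74] + 5.58 = 7.42 + 5.58 = 13.
Reliability = 13 / 16.58 = 0.784.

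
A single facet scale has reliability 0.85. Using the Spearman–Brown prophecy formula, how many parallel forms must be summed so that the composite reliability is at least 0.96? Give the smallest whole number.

5

k ≥ ρ*(1−ρ₁)/(ρ₁(1−ρ*)) = 0.96·0.15 / (0.85·0.04) = 4.235.
Smallest integer k = 5.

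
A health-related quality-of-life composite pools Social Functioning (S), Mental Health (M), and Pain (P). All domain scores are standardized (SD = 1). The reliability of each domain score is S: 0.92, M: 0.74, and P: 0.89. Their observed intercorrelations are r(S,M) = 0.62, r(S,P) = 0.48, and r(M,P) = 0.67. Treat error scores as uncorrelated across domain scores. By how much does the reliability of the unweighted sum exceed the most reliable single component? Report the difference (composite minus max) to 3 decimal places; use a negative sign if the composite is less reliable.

0.011

Var(sum) = 3 + 3.54 = 6.54; true-score variance = 2.55 + 3.54 = 6.09; composite reliability = 0.9312.
Max component reliability = 0.9200.
Difference = 0.9312 − 0.9200 = 0.011.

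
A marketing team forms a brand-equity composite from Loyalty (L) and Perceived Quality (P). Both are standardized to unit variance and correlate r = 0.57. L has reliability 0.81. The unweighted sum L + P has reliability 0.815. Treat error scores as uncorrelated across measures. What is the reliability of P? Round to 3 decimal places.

0.609

Var(L+P) = 2 + 2·0.57 = 3.140.
True-score variance = ρ_L + ρ_P + 2·0.57, so 0.815 = (0.81 + ρ_P + 1.14) / 3.140.
ρ_P = 0.815·3.140 − 0.81 − 1.14 = 0.609.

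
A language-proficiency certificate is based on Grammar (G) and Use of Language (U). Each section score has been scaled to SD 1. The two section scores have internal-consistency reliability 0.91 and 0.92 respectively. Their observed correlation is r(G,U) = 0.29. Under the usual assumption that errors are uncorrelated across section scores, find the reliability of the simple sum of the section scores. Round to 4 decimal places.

0.9341

Var(G+U) = 2 + 2·[0.29] = 2 + 0.58 = 2.58.
Because errors are independent across components, Cov(Tᵢ,Tⱼ) = Cov(Xᵢ,Xⱼ); the off-diagonal part of the true-score variance is the same as above.
True-score variance = [0.91 + 0.92] + 0.58 = 1.83 + 0.58 = 2.41.
Reliability = 2.41 / 2.58 = 0.9341.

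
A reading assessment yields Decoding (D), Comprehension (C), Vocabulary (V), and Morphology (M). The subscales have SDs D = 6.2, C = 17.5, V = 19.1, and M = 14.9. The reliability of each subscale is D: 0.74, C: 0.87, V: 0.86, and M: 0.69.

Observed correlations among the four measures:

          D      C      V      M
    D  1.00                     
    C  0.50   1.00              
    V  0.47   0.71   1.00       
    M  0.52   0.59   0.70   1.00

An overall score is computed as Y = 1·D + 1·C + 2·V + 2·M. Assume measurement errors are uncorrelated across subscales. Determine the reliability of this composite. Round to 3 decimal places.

Var(Y) = 6.2² + 17.5² + 2²·19.1² + 2²·14.9² + 2·[6.2·17.5·0.50 + 2·6.2·19.1·0.47 + 2·6.2·14.9·0.52 + 2·17.5·19.1·0.71 + 2·17.5·14.9·0.59 + 4·19.1·14.9·0.70] = 2691.97 + 3681.62 = 6373.59.
Because errors are independent across components, Cov(Tᵢ,Tⱼ) = Cov(Xᵢ,Xⱼ); the off-diagonal part of the true-score variance is the same as above.
True-score variance = [6.2²·0.74 + 17.5²·0.87 + 2²·19.1²·0.86 + 2²·14.9²·0.69] + 3681.62 = 2162.58 + 3681.62 = 5844.2.
Reliability = 5844.2 / 6373.59 = 0.917.

0.917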